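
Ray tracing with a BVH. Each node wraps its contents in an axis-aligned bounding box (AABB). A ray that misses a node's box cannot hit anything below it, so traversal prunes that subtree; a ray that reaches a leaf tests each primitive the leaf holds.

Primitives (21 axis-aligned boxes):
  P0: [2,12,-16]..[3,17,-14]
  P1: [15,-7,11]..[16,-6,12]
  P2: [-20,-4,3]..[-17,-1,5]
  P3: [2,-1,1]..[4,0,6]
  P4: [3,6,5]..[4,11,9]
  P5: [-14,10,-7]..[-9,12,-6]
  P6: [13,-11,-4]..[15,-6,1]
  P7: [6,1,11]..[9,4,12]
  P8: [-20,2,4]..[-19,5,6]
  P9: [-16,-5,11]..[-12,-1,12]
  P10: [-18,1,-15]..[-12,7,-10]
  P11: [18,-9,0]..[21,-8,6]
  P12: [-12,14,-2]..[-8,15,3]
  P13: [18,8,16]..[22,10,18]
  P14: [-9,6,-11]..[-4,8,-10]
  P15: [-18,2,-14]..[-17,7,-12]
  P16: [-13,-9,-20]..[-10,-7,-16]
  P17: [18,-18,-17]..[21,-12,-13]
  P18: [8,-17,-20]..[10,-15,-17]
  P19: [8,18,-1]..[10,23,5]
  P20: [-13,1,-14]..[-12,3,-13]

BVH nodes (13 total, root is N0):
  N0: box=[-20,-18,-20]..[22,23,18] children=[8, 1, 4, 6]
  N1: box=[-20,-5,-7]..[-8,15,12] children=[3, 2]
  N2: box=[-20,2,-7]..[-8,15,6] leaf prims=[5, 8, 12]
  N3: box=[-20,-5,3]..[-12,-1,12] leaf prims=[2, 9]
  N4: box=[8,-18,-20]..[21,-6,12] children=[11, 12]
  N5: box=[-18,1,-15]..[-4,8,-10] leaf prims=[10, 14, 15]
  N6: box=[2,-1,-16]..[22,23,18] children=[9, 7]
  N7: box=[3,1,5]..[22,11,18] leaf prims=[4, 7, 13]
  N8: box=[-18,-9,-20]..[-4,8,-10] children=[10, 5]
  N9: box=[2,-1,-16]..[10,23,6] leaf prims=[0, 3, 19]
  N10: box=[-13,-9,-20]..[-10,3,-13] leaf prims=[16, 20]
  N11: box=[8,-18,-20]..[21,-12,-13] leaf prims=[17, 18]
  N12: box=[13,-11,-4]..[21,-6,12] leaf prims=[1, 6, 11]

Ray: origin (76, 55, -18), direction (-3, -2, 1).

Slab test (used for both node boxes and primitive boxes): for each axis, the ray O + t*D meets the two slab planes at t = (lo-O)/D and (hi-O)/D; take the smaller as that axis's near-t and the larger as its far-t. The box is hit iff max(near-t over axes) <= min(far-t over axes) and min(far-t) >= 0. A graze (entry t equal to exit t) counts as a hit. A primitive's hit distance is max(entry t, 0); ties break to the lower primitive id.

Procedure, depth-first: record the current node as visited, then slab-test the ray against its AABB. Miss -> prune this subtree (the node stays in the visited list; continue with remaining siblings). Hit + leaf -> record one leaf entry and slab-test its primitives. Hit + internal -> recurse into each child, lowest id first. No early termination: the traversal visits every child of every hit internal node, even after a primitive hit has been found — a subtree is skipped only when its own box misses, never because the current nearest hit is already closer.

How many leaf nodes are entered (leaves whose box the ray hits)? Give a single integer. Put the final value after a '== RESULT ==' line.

Walk:
N0 x:[18,32] y:[16,73/2] z:[-2,36] -> hit [18,32], descend [1, 4, 6, 8]
  N1 x:[28,32] y:[20,30] z:[11,30] -> hit [28,30], descend [2, 3]
    N2 x:[28,32] y:[20,53/2] z:[11,24] -> miss, prune
    N3 x:[88/3,32] y:[28,30] z:[21,30] -> hit [88/3,30] leaf, test {P2(miss), P9@t=88/3}
  N4 x:[55/3,68/3] y:[61/2,73/2] z:[-2,30] -> miss, prune
  N6 x:[18,74/3] y:[16,28] z:[2,36] -> hit [18,74/3], descend [7, 9]
    N7 x:[18,73/3] y:[22,27] z:[23,36] -> hit [23,73/3] leaf, test {P4@t=24, P7(miss), P13(miss)}
    N9 x:[22,74/3] y:[16,28] z:[2,24] -> hit [22,24] leaf, test {P0(miss), P3(miss), P19(miss)}
  N8 x:[80/3,94/3] y:[47/2,32] z:[-2,8] -> miss, prune

9 AABB tests over nodes [0, 1, 2, 3, 4, 6, 7, 9, 8]; 3 leaves entered; closest P4.

== RESULT ==
3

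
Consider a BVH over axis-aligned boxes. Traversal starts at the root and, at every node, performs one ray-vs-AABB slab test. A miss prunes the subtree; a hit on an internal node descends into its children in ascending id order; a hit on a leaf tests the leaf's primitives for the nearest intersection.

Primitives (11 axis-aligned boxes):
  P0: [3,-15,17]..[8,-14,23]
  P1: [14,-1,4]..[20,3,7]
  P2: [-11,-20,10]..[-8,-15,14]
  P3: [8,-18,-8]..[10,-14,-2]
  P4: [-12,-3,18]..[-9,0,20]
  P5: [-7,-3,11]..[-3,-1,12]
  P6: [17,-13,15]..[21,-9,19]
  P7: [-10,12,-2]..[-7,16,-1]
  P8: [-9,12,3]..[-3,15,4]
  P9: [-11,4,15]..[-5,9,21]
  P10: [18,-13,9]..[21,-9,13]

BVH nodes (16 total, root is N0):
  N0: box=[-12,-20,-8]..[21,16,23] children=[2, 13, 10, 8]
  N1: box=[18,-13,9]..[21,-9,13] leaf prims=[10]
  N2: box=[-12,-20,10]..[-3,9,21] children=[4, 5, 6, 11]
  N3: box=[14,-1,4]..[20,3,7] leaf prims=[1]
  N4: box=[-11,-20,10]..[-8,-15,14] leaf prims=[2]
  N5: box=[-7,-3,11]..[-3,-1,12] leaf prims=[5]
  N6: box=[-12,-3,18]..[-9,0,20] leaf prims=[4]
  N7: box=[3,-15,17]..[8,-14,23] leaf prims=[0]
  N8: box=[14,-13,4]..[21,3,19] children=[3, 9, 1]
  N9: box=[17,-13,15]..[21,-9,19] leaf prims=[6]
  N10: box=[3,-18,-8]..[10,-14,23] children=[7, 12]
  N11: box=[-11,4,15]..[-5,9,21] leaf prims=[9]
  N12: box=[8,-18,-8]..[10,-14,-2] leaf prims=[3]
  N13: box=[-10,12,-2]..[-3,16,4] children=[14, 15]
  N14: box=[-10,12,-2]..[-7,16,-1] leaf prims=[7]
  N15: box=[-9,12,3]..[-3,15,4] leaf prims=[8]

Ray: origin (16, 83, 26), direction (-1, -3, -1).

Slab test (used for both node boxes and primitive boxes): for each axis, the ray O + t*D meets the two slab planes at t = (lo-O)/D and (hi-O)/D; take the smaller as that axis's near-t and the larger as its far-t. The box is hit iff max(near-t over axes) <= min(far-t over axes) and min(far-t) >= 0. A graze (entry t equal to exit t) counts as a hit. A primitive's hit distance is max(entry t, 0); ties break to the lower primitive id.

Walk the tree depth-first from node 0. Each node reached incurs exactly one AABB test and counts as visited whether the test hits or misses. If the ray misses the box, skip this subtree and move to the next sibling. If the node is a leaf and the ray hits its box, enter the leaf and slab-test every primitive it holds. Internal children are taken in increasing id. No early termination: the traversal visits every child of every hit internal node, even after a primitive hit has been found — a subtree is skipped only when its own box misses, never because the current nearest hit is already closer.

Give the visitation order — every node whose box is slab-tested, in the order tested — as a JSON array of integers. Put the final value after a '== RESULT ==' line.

Traverse from the root:
N0 x:[-5,28] y:[67/3,103/3] z:[3,34] -> hit [67/3,28], descend [2, 8, 10, 13]
  N2 x:[19,28] y:[74/3,103/3] z:[5,16] -> miss, prune
  N8 x:[-5,2] y:[80/3,32] z:[7,22] -> miss, prune
  N10 x:[6,13] y:[97/3,101/3] z:[3,34] -> miss, prune
  N13 x:[19,26] y:[67/3,71/3] z:[22,28] -> hit [67/3,71/3], descend [14, 15]
    N14 x:[23,26] y:[67/3,71/3] z:[27,28] -> miss, prune
    N15 x:[19,25] y:[68/3,71/3] z:[22,23] -> hit [68/3,23] leaf, test {P8@t=68/3}

7 AABB tests over nodes [0, 2, 8, 10, 13, 14, 15]; 1 leaf entered; closest P8.

== RESULT ==
[0, 2, 8, 10, 13, 14, 15]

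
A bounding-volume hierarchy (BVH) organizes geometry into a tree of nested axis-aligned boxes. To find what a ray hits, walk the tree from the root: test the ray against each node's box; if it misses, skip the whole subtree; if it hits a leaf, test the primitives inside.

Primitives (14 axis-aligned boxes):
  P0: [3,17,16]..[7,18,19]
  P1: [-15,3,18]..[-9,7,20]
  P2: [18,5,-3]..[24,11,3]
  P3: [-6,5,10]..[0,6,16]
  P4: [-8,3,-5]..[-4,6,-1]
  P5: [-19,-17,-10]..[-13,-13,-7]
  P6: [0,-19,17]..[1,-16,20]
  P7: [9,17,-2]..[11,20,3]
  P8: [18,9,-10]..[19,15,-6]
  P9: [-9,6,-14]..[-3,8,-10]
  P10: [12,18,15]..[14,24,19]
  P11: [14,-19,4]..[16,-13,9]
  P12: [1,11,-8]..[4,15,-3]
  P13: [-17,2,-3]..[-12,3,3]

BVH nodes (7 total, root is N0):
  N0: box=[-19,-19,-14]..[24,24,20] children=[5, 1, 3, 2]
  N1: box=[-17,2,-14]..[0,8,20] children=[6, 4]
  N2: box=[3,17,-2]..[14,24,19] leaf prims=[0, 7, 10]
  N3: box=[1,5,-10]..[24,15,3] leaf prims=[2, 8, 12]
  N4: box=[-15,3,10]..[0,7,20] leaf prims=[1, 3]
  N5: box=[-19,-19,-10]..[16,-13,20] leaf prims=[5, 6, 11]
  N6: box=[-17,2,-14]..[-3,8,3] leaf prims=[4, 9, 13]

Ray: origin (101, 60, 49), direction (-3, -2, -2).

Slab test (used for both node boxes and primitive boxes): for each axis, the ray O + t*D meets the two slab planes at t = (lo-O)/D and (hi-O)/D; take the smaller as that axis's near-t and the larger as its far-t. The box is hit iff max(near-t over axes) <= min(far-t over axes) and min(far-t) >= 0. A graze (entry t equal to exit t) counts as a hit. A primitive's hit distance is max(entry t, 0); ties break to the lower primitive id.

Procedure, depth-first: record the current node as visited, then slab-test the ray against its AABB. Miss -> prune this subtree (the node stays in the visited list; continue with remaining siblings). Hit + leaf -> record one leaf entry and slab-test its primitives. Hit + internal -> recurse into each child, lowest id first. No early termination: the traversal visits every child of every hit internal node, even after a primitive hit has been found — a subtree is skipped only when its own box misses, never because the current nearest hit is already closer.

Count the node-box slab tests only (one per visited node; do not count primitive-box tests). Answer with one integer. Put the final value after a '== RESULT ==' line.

Trace the traversal:
N0 x:[77/3,40] y:[18,79/2] z:[29/2,63/2] -> hit [77/3,63/2], descend [1, 2, 3, 5]
  N1 x:[101/3,118/3] y:[26,29] z:[29/2,63/2] -> miss, prune
  N2 x:[29,98/3] y:[18,43/2] z:[15,51/2] -> miss, prune
  N3 x:[77/3,100/3] y:[45/2,55/2] z:[23,59/2] -> hit [77/3,55/2] leaf, test {P2@t=77/3, P8(miss), P12(miss)}
  N5 x:[85/3,40] y:[73/2,79/2] z:[29/2,59/2] -> miss, prune

Summary -> nodes [0, 1, 2, 3, 5]; box-tests=5; leaf-entries=1; first=P2

== RESULT ==
5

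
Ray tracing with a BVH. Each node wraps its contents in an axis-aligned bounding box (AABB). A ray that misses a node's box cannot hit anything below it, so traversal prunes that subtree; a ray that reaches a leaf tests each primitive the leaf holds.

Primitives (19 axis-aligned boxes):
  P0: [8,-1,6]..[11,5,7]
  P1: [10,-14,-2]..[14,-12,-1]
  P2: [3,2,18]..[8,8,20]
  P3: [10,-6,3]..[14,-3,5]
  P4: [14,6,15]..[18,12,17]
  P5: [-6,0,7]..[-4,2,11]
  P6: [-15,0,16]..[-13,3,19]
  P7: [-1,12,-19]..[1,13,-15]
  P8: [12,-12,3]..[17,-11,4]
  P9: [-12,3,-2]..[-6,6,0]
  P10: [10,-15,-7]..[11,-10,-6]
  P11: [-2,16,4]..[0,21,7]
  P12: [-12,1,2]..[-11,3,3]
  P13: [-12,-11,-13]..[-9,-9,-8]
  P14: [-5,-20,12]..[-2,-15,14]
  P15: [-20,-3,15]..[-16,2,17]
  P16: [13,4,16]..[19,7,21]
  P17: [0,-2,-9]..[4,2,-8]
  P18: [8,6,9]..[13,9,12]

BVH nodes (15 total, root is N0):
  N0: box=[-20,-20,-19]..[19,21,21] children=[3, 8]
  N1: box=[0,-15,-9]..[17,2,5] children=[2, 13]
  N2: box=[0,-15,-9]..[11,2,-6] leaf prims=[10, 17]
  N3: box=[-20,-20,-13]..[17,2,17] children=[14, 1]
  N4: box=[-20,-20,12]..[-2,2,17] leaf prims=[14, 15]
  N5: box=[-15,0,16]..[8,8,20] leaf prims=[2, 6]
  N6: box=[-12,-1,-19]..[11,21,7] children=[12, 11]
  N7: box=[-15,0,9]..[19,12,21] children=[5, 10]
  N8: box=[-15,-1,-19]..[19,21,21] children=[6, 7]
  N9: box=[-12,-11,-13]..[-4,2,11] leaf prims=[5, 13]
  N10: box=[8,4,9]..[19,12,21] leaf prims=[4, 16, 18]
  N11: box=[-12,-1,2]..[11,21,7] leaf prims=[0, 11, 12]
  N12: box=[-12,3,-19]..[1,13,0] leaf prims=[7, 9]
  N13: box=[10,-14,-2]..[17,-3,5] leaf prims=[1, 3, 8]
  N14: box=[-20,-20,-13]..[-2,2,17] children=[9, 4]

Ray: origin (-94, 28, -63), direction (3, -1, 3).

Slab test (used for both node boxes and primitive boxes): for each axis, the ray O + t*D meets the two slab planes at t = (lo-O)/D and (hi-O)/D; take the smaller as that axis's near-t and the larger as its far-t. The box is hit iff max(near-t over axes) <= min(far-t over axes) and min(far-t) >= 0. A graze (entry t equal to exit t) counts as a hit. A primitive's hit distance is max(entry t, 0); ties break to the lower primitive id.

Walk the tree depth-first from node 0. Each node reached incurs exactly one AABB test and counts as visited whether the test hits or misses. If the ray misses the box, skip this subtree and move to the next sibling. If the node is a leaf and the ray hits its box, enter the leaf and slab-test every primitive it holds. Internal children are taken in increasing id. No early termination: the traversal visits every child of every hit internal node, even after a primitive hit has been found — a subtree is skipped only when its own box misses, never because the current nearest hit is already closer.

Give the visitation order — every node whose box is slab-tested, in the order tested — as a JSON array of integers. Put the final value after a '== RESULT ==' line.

Traverse from the root:
N0 x:[74/3,113/3] y:[7,48] z:[44/3,28] -> hit [74/3,28], descend [3, 8]
  N3 x:[74/3,37] y:[26,48] z:[50/3,80/3] -> hit [26,80/3], descend [1, 14]
    N1 x:[94/3,37] y:[26,43] z:[18,68/3] -> miss, prune
    N14 x:[74/3,92/3] y:[26,48] z:[50/3,80/3] -> hit [26,80/3], descend [4, 9]
      N4 x:[74/3,92/3] y:[26,48] z:[25,80/3] -> hit [26,80/3] leaf, test {P14(miss), P15@t=26}
      N9 x:[82/3,30] y:[26,39] z:[50/3,74/3] -> miss, prune
  N8 x:[79/3,113/3] y:[7,29] z:[44/3,28] -> hit [79/3,28], descend [6, 7]
    N6 x:[82/3,35] y:[7,29] z:[44/3,70/3] -> miss, prune
    N7 x:[79/3,113/3] y:[16,28] z:[24,28] -> hit [79/3,28], descend [5, 10]
      N5 x:[79/3,34] y:[20,28] z:[79/3,83/3] -> hit [79/3,83/3] leaf, test {P2(miss), P6@t=79/3}
      N10 x:[34,113/3] y:[16,24] z:[24,28] -> miss, prune

Summary -> nodes [0, 3, 1, 14, 4, 9, 8, 6, 7, 5, 10]; box-tests=11; leaf-entries=2; first=P15

== RESULT ==
[0, 3, 1, 14, 4, 9, 8, 6, 7, 5, 10]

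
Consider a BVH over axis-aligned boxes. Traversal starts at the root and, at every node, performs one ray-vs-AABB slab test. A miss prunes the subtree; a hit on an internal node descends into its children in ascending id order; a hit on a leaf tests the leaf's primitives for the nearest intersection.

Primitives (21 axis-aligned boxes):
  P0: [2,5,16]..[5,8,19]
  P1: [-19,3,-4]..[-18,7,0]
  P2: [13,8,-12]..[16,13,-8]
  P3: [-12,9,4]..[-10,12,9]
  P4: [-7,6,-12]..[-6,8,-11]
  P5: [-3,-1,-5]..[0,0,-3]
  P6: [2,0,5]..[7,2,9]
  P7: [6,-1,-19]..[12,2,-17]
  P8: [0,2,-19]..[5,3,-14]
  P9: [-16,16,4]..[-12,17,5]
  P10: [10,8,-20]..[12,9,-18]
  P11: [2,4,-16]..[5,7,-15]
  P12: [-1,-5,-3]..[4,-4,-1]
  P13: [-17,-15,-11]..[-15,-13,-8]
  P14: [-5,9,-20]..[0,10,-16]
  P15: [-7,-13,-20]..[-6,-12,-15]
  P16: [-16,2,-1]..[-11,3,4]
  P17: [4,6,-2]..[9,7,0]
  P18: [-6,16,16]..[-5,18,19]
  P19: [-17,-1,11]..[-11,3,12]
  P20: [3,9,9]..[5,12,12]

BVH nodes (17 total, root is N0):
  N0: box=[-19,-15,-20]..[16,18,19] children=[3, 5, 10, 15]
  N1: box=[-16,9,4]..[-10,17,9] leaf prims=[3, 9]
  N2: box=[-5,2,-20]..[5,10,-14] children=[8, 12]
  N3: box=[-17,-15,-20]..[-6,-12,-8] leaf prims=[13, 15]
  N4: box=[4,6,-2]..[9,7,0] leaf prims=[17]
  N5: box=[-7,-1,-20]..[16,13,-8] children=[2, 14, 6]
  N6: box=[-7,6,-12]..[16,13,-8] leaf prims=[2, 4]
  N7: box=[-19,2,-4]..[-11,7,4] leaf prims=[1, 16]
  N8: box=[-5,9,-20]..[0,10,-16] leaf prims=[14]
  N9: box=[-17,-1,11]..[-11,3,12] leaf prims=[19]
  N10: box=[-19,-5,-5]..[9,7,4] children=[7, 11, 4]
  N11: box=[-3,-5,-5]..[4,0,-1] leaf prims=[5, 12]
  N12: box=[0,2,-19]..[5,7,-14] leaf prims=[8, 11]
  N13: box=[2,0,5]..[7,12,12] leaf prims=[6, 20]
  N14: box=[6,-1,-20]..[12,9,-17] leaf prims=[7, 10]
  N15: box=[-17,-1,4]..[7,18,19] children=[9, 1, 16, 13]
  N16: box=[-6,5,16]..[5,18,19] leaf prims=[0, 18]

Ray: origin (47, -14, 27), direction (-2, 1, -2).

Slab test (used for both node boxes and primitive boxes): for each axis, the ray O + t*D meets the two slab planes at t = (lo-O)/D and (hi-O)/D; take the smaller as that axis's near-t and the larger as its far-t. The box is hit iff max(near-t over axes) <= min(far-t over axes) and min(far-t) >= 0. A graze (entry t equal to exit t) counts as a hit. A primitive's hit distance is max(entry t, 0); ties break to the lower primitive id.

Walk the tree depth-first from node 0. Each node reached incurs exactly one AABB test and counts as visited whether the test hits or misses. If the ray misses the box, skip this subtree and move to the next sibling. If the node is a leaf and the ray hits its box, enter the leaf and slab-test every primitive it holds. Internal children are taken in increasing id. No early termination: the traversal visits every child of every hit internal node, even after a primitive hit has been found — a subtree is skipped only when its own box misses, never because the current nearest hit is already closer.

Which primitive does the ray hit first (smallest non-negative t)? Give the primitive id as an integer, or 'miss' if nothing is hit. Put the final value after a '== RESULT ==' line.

Trace the traversal:
N0 x:[31/2,33] y:[-1,32] z:[4,47/2] -> hit [31/2,47/2], descend [3, 5, 10, 15]
  N3 x:[53/2,32] y:[-1,2] z:[35/2,47/2] -> miss, prune
  N5 x:[31/2,27] y:[13,27] z:[35/2,47/2] -> hit [35/2,47/2], descend [2, 6, 14]
    N2 x:[21,26] y:[16,24] z:[41/2,47/2] -> hit [21,47/2], descend [8, 12]
      N8 x:[47/2,26] y:[23,24] z:[43/2,47/2] -> hit [47/2,47/2] leaf, test {P14@t=47/2}
      N12 x:[21,47/2] y:[16,21] z:[41/2,23] -> hit [21,21] leaf, test {P8(miss), P11@t=21}
    N6 x:[31/2,27] y:[20,27] z:[35/2,39/2] -> miss, prune
    N14 x:[35/2,41/2] y:[13,23] z:[22,47/2] -> miss, prune
  N10 x:[19,33] y:[9,21] z:[23/2,16] -> miss, prune
  N15 x:[20,32] y:[13,32] z:[4,23/2] -> miss, prune

Summary -> nodes [0, 3, 5, 2, 8, 12, 6, 14, 10, 15]; box-tests=10; leaf-entries=2; first=P11

== RESULT ==
11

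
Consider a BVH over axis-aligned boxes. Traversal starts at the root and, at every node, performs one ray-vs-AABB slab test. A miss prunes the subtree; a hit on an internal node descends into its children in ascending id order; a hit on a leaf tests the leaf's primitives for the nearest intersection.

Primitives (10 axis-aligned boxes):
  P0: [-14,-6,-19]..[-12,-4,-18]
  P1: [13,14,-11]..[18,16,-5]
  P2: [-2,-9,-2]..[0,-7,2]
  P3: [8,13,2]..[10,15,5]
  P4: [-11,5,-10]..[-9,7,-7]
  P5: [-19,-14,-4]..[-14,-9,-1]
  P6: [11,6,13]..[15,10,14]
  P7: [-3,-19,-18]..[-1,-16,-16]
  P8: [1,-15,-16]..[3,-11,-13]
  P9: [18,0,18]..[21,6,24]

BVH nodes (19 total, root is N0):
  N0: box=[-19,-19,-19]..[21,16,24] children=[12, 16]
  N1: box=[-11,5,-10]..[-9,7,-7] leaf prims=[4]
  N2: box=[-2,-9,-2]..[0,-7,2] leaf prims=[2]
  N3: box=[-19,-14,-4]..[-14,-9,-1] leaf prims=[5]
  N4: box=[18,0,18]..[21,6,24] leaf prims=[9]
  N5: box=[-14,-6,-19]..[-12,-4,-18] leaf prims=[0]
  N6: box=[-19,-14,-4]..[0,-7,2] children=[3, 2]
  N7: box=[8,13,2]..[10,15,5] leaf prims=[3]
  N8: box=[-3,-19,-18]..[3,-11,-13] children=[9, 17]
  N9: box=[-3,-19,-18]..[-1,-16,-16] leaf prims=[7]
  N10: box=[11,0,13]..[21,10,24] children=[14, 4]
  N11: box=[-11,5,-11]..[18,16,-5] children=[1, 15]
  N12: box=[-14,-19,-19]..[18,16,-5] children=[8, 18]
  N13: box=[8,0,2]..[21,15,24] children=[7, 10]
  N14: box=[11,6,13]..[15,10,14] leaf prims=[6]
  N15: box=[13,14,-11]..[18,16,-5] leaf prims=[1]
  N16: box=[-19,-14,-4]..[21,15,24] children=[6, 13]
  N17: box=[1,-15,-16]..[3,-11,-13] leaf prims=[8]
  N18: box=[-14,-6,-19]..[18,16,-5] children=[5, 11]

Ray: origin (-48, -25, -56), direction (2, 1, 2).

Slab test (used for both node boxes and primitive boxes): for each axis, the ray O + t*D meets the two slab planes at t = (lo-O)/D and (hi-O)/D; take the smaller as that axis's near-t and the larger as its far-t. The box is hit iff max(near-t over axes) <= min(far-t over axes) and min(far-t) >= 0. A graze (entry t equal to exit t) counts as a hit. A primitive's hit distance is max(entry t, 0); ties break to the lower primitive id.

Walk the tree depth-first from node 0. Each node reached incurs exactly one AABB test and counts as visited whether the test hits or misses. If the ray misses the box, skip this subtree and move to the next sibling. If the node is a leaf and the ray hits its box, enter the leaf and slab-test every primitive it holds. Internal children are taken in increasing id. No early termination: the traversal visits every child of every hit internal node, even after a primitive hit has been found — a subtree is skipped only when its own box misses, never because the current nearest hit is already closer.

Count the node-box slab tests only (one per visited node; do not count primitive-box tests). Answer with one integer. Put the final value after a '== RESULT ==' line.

Trace the traversal:
N0 x:[29/2,69/2] y:[6,41] z:[37/2,40] -> hit [37/2,69/2], descend [12, 16]
  N12 x:[17,33] y:[6,41] z:[37/2,51/2] -> hit [37/2,51/2], descend [8, 18]
    N8 x:[45/2,51/2] y:[6,14] z:[19,43/2] -> miss, prune
    N18 x:[17,33] y:[19,41] z:[37/2,51/2] -> hit [19,51/2], descend [5, 11]
      N5 x:[17,18] y:[19,21] z:[37/2,19] -> miss, prune
      N11 x:[37/2,33] y:[30,41] z:[45/2,51/2] -> miss, prune
  N16 x:[29/2,69/2] y:[11,40] z:[26,40] -> hit [26,69/2], descend [6, 13]
    N6 x:[29/2,24] y:[11,18] z:[26,29] -> miss, prune
    N13 x:[28,69/2] y:[25,40] z:[29,40] -> hit [29,69/2], descend [7, 10]
      N7 x:[28,29] y:[38,40] z:[29,61/2] -> miss, prune
      N10 x:[59/2,69/2] y:[25,35] z:[69/2,40] -> hit [69/2,69/2], descend [4, 14]
        N4 x:[33,69/2] y:[25,31] z:[37,40] -> miss, prune
        N14 x:[59/2,63/2] y:[31,35] z:[69/2,35] -> miss, prune

Summary -> nodes [0, 12, 8, 18, 5, 11, 16, 6, 13, 7, 10, 4, 14]; box-tests=13; leaf-entries=0; first=miss

== RESULT ==
13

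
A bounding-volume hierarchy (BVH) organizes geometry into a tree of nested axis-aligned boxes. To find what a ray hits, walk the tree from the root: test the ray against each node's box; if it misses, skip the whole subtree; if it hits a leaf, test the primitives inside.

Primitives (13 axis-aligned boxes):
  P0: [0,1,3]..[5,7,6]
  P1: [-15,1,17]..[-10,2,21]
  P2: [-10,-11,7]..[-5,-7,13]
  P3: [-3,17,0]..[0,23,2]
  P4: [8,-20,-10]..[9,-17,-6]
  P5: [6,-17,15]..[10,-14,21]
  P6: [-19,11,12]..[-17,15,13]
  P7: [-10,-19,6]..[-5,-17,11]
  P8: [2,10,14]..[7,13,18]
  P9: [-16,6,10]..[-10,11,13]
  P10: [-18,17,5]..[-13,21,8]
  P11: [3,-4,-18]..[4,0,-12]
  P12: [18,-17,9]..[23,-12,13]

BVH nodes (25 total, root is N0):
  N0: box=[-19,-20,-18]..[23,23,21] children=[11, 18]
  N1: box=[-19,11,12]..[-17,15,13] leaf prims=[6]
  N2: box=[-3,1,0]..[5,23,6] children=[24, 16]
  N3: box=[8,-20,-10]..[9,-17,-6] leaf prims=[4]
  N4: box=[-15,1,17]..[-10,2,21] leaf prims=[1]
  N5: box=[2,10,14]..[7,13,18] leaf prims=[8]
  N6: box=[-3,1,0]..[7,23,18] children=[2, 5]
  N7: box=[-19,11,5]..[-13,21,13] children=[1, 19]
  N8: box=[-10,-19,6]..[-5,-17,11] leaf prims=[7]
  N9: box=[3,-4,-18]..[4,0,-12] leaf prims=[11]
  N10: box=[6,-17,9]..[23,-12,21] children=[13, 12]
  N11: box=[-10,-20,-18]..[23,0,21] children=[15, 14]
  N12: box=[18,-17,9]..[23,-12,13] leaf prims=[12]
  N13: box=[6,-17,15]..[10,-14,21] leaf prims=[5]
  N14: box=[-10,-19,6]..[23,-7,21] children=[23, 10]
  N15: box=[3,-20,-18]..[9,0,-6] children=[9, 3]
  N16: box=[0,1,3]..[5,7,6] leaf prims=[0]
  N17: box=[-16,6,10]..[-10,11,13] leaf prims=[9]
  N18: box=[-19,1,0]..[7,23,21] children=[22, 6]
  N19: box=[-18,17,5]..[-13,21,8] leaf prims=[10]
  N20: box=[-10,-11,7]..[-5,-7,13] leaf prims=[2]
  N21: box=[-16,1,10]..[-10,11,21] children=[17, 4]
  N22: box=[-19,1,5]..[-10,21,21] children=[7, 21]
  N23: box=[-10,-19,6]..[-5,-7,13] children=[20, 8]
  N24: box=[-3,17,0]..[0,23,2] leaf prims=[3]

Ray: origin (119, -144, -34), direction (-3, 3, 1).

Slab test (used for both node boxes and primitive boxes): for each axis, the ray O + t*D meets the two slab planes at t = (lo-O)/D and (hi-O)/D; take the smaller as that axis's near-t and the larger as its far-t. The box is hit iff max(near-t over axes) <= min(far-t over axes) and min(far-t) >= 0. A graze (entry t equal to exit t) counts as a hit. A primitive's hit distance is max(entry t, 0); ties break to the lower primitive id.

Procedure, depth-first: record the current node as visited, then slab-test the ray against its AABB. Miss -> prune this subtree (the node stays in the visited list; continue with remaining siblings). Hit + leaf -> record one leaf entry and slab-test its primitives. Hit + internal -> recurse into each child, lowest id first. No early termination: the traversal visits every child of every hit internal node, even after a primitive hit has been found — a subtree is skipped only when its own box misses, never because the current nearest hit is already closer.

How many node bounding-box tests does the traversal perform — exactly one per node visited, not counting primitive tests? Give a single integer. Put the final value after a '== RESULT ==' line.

Walk:
N0 x:[32,46] y:[124/3,167/3] z:[16,55] -> hit [124/3,46], descend [11, 18]
  N11 x:[32,43] y:[124/3,48] z:[16,55] -> hit [124/3,43], descend [14, 15]
    N14 x:[32,43] y:[125/3,137/3] z:[40,55] -> hit [125/3,43], descend [10, 23]
      N10 x:[32,113/3] y:[127/3,44] z:[43,55] -> miss, prune
      N23 x:[124/3,43] y:[125/3,137/3] z:[40,47] -> hit [125/3,43], descend [8, 20]
        N8 x:[124/3,43] y:[125/3,127/3] z:[40,45] -> hit [125/3,127/3] leaf, test {P7@t=125/3}
        N20 x:[124/3,43] y:[133/3,137/3] z:[41,47] -> miss, prune
    N15 x:[110/3,116/3] y:[124/3,48] z:[16,28] -> miss, prune
  N18 x:[112/3,46] y:[145/3,167/3] z:[34,55] -> miss, prune

9 AABB tests over nodes [0, 11, 14, 10, 23, 8, 20, 15, 18]; 1 leaf entered; closest P7.

== RESULT ==
9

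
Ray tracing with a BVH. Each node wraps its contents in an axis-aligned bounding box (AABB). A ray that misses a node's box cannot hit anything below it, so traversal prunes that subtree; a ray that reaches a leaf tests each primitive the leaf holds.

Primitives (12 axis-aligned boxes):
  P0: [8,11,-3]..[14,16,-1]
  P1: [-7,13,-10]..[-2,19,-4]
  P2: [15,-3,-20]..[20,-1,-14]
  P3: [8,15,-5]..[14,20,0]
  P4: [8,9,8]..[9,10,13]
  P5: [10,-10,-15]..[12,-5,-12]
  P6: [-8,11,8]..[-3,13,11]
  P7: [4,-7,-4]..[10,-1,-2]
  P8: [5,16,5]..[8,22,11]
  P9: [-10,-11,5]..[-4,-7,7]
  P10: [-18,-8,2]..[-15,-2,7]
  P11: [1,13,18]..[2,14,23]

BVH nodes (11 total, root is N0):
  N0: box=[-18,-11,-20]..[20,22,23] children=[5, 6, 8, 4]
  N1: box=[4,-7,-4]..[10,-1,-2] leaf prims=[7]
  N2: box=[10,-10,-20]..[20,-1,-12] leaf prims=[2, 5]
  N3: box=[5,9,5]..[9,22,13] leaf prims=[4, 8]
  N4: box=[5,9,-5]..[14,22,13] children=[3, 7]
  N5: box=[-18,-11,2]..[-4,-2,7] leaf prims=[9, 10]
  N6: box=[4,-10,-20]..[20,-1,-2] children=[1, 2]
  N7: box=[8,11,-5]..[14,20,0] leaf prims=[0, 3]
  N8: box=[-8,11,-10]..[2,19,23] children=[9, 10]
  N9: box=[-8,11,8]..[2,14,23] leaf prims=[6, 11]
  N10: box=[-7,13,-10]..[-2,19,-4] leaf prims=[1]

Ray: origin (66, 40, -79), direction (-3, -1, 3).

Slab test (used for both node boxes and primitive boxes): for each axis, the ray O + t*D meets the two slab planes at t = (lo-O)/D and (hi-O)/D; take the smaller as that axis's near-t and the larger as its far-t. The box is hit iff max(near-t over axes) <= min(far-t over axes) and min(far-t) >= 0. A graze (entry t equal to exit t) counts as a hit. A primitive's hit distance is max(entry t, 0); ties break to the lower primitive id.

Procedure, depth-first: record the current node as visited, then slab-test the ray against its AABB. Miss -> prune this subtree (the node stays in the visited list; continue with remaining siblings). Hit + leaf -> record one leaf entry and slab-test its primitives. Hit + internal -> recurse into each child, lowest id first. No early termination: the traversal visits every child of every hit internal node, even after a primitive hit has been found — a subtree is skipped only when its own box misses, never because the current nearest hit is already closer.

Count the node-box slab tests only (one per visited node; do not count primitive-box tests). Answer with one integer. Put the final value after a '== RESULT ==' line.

Trace the traversal:
N0 x:[46/3,28] y:[18,51] z:[59/3,34] -> hit [59/3,28], descend [4, 5, 6, 8]
  N4 x:[52/3,61/3] y:[18,31] z:[74/3,92/3] -> miss, prune
  N5 x:[70/3,28] y:[42,51] z:[27,86/3] -> miss, prune
  N6 x:[46/3,62/3] y:[41,50] z:[59/3,77/3] -> miss, prune
  N8 x:[64/3,74/3] y:[21,29] z:[23,34] -> hit [23,74/3], descend [9, 10]
    N9 x:[64/3,74/3] y:[26,29] z:[29,34] -> miss, prune
    N10 x:[68/3,73/3] y:[21,27] z:[23,25] -> hit [23,73/3] leaf, test {P1@t=23}

7 AABB tests over nodes [0, 4, 5, 6, 8, 9, 10]; 1 leaf entered; closest P1.

== RESULT ==
7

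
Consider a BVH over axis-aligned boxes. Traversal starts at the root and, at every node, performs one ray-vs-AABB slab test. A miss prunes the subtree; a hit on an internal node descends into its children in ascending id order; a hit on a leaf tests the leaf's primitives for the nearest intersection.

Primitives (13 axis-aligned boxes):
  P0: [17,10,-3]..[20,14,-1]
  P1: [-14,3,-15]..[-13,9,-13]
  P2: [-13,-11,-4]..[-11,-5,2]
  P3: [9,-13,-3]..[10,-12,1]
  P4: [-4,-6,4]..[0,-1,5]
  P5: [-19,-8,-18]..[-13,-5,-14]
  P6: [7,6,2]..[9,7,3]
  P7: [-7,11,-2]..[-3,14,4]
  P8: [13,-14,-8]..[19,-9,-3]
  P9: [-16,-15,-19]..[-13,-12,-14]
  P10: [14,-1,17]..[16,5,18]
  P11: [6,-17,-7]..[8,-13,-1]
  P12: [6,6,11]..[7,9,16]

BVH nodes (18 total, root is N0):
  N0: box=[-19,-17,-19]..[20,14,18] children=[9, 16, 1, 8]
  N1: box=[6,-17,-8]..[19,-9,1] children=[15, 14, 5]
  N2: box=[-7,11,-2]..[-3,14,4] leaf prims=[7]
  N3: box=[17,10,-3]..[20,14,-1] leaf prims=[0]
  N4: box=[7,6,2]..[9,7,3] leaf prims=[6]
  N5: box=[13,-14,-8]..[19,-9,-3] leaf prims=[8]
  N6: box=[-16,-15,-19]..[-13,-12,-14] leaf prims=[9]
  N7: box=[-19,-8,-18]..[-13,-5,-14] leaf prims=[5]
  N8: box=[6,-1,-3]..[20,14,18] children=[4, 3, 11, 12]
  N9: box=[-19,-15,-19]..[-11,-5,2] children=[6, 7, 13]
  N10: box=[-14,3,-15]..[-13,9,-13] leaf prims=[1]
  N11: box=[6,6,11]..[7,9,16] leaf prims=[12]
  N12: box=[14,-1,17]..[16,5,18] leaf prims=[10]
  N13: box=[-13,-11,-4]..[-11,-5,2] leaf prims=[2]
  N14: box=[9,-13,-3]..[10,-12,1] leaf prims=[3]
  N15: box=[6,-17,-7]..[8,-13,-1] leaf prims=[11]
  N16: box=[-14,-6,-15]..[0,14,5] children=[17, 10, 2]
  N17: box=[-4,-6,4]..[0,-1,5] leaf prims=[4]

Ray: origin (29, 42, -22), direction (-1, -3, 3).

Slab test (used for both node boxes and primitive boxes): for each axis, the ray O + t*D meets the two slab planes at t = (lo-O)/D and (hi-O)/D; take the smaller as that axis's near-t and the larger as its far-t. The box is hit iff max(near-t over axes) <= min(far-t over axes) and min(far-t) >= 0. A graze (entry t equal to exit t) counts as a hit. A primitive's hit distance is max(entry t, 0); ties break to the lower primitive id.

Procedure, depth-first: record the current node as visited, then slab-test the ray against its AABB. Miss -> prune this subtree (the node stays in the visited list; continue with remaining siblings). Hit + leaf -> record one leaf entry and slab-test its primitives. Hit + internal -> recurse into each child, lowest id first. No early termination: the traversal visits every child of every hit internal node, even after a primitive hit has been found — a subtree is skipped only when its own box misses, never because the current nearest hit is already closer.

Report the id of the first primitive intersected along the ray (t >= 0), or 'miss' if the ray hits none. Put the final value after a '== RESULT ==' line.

Walk:
N0 x:[9,48] y:[28/3,59/3] z:[1,40/3] -> hit [28/3,40/3], descend [1, 8, 9, 16]
  N1 x:[10,23] y:[17,59/3] z:[14/3,23/3] -> miss, prune
  N8 x:[9,23] y:[28/3,43/3] z:[19/3,40/3] -> hit [28/3,40/3], descend [3, 4, 11, 12]
    N3 x:[9,12] y:[28/3,32/3] z:[19/3,7] -> miss, prune
    N4 x:[20,22] y:[35/3,12] z:[8,25/3] -> miss, prune
    N11 x:[22,23] y:[11,12] z:[11,38/3] -> miss, prune
    N12 x:[13,15] y:[37/3,43/3] z:[13,40/3] -> hit [13,40/3] leaf, test {P10@t=13}
  N9 x:[40,48] y:[47/3,19] z:[1,8] -> miss, prune
  N16 x:[29,43] y:[28/3,16] z:[7/3,9] -> miss, prune

order=[0, 1, 8, 3, 4, 11, 12, 9, 16]  |boxes|=9  |leaves|=1  hit=P10

== RESULT ==
10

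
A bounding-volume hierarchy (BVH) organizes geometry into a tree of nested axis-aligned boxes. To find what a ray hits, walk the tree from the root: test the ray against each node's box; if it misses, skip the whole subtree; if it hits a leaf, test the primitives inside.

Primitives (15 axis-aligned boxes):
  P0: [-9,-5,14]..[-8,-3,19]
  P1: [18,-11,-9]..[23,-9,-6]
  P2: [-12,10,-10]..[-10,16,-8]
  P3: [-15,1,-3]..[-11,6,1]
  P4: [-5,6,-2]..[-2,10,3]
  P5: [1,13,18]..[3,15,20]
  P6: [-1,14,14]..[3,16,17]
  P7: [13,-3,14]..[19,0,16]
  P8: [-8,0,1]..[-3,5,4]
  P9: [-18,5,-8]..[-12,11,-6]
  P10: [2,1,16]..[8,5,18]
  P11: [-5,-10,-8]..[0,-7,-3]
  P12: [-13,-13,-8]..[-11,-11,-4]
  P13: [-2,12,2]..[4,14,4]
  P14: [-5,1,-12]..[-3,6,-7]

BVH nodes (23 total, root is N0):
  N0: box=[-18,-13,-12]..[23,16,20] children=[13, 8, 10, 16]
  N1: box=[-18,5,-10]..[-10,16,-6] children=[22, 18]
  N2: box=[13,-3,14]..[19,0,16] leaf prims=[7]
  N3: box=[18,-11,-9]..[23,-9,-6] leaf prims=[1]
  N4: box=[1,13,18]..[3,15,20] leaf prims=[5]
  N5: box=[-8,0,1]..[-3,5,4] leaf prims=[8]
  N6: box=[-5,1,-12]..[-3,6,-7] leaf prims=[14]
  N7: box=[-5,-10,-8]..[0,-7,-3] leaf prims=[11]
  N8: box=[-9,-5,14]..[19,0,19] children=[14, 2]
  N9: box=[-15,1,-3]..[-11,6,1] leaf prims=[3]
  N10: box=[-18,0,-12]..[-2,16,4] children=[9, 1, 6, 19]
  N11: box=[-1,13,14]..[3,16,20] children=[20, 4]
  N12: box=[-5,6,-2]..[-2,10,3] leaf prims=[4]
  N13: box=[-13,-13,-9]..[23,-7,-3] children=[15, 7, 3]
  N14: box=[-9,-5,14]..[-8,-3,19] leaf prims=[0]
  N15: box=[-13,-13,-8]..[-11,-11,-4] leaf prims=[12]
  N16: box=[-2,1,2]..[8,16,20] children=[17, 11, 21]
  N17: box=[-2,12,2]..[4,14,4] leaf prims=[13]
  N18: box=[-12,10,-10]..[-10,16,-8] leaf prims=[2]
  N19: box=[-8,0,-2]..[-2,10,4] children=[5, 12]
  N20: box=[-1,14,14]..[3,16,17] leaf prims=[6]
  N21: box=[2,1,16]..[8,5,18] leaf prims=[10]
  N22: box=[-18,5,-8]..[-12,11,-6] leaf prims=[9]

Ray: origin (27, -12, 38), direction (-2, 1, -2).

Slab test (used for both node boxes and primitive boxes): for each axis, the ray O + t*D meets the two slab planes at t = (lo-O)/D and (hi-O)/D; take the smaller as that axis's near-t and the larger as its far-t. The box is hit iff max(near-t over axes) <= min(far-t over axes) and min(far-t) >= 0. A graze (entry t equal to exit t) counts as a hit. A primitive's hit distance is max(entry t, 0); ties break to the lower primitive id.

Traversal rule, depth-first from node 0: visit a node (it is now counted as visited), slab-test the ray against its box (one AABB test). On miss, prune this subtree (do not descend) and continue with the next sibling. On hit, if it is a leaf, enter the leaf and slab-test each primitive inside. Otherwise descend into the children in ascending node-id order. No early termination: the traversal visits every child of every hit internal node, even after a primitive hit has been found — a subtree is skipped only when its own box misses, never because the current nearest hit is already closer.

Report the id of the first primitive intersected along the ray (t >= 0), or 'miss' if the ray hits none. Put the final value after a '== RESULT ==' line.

Walk:
N0 x:[2,45/2] y:[-1,28] z:[9,25] -> hit [9,45/2], descend [8, 10, 13, 16]
  N8 x:[4,18] y:[7,12] z:[19/2,12] -> hit [19/2,12], descend [2, 14]
    N2 x:[4,7] y:[9,12] z:[11,12] -> miss, prune
    N14 x:[35/2,18] y:[7,9] z:[19/2,12] -> miss, prune
  N10 x:[29/2,45/2] y:[12,28] z:[17,25] -> hit [17,45/2], descend [1, 6, 9, 19]
    N1 x:[37/2,45/2] y:[17,28] z:[22,24] -> hit [22,45/2], descend [18, 22]
      N18 x:[37/2,39/2] y:[22,28] z:[23,24] -> miss, prune
      N22 x:[39/2,45/2] y:[17,23] z:[22,23] -> hit [22,45/2] leaf, test {P9@t=22}
    N6 x:[15,16] y:[13,18] z:[45/2,25] -> miss, prune
    N9 x:[19,21] y:[13,18] z:[37/2,41/2] -> miss, prune
    N19 x:[29/2,35/2] y:[12,22] z:[17,20] -> hit [17,35/2], descend [5, 12]
      N5 x:[15,35/2] y:[12,17] z:[17,37/2] -> hit [17,17] leaf, test {P8@t=17}
      N12 x:[29/2,16] y:[18,22] z:[35/2,20] -> miss, prune
  N13 x:[2,20] y:[-1,5] z:[41/2,47/2] -> miss, prune
  N16 x:[19/2,29/2] y:[13,28] z:[9,18] -> hit [13,29/2], descend [11, 17, 21]
    N11 x:[12,14] y:[25,28] z:[9,12] -> miss, prune
    N17 x:[23/2,29/2] y:[24,26] z:[17,18] -> miss, prune
    N21 x:[19/2,25/2] y:[13,17] z:[10,11] -> miss, prune

order=[0, 8, 2, 14, 10, 1, 18, 22, 6, 9, 19, 5, 12, 13, 16, 11, 17, 21]  |boxes|=18  |leaves|=2  hit=P8

== RESULT ==
8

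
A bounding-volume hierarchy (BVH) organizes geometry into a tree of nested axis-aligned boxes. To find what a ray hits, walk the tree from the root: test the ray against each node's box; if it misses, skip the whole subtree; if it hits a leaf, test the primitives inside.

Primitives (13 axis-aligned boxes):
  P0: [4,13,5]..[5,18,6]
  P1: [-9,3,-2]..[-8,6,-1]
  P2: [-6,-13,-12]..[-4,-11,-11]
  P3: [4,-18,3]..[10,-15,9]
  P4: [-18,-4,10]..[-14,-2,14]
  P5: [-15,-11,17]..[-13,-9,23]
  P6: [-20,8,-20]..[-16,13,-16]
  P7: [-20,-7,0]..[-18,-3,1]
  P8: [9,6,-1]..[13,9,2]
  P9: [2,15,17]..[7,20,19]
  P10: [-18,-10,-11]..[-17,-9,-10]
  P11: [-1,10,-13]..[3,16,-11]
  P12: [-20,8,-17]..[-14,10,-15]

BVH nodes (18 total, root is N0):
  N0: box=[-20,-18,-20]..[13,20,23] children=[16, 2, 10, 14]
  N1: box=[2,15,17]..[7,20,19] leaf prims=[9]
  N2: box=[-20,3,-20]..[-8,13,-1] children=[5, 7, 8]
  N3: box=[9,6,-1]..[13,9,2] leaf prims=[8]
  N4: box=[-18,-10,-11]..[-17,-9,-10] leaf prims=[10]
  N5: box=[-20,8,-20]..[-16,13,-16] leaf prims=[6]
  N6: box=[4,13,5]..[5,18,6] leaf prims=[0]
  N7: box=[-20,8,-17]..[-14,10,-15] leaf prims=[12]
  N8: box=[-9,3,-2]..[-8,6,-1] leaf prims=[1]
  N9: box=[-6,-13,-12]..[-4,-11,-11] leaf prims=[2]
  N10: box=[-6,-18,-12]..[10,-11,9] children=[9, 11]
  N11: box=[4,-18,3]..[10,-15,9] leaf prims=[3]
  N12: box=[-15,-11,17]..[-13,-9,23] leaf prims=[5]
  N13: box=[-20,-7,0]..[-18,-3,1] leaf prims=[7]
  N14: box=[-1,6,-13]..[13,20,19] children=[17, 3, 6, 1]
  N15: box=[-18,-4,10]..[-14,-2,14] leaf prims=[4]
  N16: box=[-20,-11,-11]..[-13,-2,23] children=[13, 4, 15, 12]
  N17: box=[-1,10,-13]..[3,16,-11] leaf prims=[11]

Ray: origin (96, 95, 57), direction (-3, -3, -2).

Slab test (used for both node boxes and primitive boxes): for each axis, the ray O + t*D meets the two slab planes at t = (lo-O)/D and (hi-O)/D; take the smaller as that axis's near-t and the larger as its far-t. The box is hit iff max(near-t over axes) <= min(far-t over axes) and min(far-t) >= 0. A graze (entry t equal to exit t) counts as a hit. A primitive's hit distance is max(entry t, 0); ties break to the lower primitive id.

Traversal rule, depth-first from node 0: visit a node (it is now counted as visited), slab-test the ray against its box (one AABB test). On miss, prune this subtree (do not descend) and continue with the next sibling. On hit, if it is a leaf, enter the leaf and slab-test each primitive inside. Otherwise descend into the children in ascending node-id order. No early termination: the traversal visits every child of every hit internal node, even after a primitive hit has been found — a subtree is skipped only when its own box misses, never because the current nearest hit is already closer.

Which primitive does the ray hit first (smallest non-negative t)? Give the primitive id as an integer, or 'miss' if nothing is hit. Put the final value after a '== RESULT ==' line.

Trace the traversal:
N0 x:[83/3,116/3] y:[25,113/3] z:[17,77/2] -> hit [83/3,113/3], descend [2, 10, 14, 16]
  N2 x:[104/3,116/3] y:[82/3,92/3] z:[29,77/2] -> miss, prune
  N10 x:[86/3,34] y:[106/3,113/3] z:[24,69/2] -> miss, prune
  N14 x:[83/3,97/3] y:[25,89/3] z:[19,35] -> hit [83/3,89/3], descend [1, 3, 6, 17]
    N1 x:[89/3,94/3] y:[25,80/3] z:[19,20] -> miss, prune
    N3 x:[83/3,29] y:[86/3,89/3] z:[55/2,29] -> hit [86/3,29] leaf, test {P8@t=86/3}
    N6 x:[91/3,92/3] y:[77/3,82/3] z:[51/2,26] -> miss, prune
    N17 x:[31,97/3] y:[79/3,85/3] z:[34,35] -> miss, prune
  N16 x:[109/3,116/3] y:[97/3,106/3] z:[17,34] -> miss, prune

9 AABB tests over nodes [0, 2, 10, 14, 1, 3, 6, 17, 16]; 1 leaf entered; closest P8.

== RESULT ==
8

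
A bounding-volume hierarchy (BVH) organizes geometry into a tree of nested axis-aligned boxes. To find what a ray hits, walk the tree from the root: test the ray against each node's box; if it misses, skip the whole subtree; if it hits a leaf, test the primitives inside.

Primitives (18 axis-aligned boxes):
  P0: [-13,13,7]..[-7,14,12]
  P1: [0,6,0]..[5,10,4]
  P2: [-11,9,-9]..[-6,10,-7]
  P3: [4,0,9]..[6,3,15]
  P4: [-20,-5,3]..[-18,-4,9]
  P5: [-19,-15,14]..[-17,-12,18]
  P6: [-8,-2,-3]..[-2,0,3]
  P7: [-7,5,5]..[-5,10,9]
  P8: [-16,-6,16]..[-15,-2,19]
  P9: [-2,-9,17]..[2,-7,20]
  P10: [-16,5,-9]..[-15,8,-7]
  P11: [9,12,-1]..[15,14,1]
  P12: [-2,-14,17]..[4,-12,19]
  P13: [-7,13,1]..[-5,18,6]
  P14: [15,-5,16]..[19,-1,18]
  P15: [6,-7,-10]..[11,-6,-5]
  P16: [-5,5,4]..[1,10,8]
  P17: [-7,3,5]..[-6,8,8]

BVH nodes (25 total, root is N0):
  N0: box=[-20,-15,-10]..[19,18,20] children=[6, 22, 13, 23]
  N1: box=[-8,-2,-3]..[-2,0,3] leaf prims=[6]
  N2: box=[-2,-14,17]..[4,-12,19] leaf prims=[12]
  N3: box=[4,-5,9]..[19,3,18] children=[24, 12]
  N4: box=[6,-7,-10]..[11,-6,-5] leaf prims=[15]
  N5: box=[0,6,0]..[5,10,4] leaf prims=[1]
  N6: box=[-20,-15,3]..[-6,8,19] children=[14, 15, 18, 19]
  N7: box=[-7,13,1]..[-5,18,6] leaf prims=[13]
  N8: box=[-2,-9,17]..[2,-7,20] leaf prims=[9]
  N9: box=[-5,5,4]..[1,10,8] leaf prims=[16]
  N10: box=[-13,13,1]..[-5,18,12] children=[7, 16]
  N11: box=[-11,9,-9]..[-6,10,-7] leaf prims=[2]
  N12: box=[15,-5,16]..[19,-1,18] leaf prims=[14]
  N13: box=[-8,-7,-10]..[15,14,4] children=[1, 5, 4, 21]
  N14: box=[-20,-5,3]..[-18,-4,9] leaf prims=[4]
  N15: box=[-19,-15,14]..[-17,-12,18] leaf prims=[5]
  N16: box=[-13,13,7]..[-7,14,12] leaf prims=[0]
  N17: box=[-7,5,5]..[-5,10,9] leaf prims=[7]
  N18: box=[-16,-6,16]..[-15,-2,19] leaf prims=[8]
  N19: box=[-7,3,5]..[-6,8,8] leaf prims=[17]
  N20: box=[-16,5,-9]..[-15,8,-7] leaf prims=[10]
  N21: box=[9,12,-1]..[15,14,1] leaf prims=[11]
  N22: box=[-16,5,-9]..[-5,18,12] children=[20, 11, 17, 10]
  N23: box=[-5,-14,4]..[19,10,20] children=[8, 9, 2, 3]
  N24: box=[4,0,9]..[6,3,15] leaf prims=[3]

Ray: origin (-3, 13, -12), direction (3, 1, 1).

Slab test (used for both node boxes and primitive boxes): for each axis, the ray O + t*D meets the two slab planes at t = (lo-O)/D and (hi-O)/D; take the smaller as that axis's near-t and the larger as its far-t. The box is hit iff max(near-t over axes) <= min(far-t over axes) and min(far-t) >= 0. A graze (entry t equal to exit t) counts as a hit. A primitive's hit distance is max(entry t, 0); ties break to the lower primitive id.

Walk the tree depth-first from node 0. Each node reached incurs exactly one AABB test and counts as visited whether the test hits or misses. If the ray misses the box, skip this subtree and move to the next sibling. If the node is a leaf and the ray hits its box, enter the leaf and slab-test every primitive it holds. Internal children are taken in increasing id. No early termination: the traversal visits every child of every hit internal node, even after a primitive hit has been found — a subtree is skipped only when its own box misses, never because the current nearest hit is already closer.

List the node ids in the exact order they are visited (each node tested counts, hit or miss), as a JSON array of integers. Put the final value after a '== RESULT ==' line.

Traverse from the root:
N0 x:[-17/3,22/3] y:[-28,5] z:[2,32] -> hit [2,5], descend [6, 13, 22, 23]
  N6 x:[-17/3,-1] y:[-28,-5] z:[15,31] -> miss, prune
  N13 x:[-5/3,6] y:[-20,1] z:[2,16] -> miss, prune
  N22 x:[-13/3,-2/3] y:[-8,5] z:[3,24] -> miss, prune
  N23 x:[-2/3,22/3] y:[-27,-3] z:[16,32] -> miss, prune

Summary -> nodes [0, 6, 13, 22, 23]; box-tests=5; leaf-entries=0; first=miss

== RESULT ==
[0, 6, 13, 22, 23]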